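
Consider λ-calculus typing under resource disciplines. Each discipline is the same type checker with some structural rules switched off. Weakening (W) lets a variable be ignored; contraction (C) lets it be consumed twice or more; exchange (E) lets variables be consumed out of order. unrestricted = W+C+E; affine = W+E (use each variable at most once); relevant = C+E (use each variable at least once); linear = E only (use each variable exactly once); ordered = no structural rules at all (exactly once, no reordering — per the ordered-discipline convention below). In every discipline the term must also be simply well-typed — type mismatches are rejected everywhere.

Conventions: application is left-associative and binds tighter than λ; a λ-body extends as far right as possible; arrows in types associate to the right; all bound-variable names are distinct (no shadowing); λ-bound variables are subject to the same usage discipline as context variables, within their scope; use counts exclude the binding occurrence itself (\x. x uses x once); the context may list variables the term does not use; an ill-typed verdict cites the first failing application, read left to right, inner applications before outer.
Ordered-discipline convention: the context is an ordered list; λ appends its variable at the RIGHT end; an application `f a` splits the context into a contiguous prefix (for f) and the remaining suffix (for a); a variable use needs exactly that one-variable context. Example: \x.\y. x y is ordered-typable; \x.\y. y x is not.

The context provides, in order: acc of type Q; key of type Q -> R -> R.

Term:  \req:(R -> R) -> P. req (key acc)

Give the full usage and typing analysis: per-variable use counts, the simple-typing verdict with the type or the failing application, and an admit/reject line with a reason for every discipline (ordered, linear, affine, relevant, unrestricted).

counts: acc ×1; key ×1; req (λ-bound) ×1
left-to-right use order: req, key, acc
typing: well-typed — term : ((R -> R) -> P) -> P
ordered: ✗, use order req, key, acc needs exchange
linear: ✓, acc, key, req: one use apiece
affine: ✓, acc, key, req: no repeats, contraction unneeded
relevant: ✓, every one of acc, key, req appears
unrestricted: ✓, simply typable at ((R -> R) -> P) -> P; W, C, E all held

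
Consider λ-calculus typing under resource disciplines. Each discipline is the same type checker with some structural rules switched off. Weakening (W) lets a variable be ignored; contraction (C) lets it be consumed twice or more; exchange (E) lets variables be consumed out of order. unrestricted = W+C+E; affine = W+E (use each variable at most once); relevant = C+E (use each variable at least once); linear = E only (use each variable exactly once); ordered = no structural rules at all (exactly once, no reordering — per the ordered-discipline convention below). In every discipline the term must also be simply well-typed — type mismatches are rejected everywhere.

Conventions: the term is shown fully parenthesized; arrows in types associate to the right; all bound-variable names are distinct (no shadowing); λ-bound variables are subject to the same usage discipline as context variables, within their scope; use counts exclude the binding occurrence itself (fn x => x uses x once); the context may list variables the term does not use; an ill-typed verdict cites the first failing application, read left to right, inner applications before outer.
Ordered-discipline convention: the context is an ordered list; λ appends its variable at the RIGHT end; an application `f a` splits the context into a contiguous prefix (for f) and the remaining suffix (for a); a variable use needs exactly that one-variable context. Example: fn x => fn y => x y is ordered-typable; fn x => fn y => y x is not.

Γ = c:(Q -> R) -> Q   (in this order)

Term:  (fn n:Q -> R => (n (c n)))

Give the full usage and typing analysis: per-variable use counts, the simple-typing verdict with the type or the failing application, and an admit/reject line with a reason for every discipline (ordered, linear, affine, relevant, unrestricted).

usage: c: 1; n (λ-bound): 2
left-to-right use order: n, c, n
typing: well-typed at (Q -> R) -> R
ordered ✗ (n ×2 used more than once (contraction))
linear ✗ (n ×2 used more than once (contraction))
affine ✗ (n ×2 used more than once (contraction))
relevant ✓ (every one of c, n appears)
unrestricted ✓ (type-checks ((Q -> R) -> R) and nothing is barred)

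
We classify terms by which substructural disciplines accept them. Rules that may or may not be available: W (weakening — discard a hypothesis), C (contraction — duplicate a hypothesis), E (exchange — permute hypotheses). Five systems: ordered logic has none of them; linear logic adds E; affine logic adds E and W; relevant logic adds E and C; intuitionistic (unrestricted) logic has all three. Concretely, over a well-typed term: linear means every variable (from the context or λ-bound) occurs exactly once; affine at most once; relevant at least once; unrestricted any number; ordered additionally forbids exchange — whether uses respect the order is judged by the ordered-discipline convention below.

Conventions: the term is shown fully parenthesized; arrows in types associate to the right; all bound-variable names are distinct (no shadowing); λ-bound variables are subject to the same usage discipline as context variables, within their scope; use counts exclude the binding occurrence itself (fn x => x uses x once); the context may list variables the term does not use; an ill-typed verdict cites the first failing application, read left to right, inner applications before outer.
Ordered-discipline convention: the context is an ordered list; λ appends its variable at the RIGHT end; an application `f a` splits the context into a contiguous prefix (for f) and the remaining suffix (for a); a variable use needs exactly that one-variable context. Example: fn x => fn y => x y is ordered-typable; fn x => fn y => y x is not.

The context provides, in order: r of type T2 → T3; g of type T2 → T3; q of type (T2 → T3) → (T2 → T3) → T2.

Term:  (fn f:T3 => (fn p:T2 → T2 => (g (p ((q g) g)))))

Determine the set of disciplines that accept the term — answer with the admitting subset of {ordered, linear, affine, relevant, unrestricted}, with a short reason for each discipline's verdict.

admitted by: unrestricted
counts: r=0; g=3; q=1; f [bound]=0; p [bound]=1
use order (left to right): g, p, q, g, g
typing: the term checks, with type T3 → (T2 → T2) → T3
ordered: ✗, repeated use of g ×3; unused: r, f — weakening required
linear: ✗, repeated use of g ×3; unused: r, f — weakening required
affine: ✗, repeated use of g ×3
relevant: ✗, unused: r, f — weakening required
unrestricted: ✓, well-typed at T3 → (T2 → T2) → T3; no restrictions here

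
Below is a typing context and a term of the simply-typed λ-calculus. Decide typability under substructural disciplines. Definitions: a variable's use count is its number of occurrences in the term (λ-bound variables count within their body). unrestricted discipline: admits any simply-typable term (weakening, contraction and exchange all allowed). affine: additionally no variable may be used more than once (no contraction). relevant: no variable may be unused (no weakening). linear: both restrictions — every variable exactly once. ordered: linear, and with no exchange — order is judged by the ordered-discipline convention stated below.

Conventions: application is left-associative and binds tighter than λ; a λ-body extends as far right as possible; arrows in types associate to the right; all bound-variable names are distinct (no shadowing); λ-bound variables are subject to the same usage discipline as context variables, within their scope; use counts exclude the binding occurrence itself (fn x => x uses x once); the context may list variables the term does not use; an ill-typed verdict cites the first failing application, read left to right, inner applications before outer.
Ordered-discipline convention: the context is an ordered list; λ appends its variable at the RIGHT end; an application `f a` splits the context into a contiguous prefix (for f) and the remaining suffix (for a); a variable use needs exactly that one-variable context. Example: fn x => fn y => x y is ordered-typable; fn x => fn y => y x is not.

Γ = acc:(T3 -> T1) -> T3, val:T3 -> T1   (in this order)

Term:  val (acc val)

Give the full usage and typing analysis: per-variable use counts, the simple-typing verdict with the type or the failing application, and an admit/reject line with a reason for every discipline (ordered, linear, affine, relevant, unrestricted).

variable uses: acc ×1, val ×2
uses in reading order: val, acc, val
typing: the term checks, with type T1
ordered: ✗, repeated use of val ×2
linear: ✗, repeated use of val ×2
affine: ✗, repeated use of val ×2
relevant: ✓, at least one use each (acc, val)
unrestricted: ✓, typability at T1 is all that's needed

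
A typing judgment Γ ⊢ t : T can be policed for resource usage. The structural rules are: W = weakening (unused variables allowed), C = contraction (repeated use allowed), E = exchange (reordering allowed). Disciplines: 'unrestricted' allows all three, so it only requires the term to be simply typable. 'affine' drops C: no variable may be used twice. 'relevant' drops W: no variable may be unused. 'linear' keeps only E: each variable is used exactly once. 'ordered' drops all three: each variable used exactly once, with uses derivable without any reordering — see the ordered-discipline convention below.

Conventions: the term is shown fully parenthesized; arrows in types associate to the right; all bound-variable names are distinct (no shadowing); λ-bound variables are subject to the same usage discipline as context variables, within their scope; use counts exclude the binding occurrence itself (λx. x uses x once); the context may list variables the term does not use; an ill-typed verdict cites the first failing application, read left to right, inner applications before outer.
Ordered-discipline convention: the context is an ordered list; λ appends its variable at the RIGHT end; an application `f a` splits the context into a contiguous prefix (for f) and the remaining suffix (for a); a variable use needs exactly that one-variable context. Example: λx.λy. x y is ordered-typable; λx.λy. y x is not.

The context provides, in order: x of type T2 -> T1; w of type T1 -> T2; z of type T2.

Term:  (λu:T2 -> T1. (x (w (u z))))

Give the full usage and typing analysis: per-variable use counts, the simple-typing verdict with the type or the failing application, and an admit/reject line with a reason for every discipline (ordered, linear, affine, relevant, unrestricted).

counts: x=1; w=1; z=1; u (bound)=1
uses in reading order: x, w, u, z
typing: ✓ — (T2 -> T1) -> T1
ordered: ✗ — no ordered split (uses run x, w, u, z)
linear: ✓ — exactly-once usage across x, w, z, u
affine: ✓ — no duplicate uses among x, w, z, u
relevant: ✓ — every one of x, w, z, u appears
unrestricted: ✓ — well-typed at (T2 -> T1) -> T1; no restrictions here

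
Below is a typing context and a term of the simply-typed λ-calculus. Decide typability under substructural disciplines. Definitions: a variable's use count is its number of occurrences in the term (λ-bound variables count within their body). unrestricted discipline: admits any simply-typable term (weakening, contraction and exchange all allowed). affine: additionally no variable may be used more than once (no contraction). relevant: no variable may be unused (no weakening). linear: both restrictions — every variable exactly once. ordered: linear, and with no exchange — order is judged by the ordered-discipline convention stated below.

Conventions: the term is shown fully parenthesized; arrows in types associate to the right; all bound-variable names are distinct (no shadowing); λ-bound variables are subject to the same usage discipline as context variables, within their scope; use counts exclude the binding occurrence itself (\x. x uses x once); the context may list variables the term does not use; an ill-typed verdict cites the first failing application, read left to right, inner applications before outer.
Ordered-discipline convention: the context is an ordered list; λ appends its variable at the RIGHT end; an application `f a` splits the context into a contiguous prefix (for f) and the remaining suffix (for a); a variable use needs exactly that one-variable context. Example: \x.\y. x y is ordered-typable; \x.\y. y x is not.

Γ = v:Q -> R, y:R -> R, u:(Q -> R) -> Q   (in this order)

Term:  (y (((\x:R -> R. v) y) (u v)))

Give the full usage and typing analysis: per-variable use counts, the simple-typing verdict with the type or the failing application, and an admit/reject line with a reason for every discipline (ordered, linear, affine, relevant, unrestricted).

counts: v: 2×, y: 2×, u: 1×, x [bound]: 0×
left-to-right use order: y, v, y, u, v
typing: well-typed — term : R
ordered: ✗, uses contraction: v ×2, y ×2; unused: x — weakening required
linear: ✗, uses contraction: v ×2, y ×2; unused: x — weakening required
affine: ✗, uses contraction: v ×2, y ×2
relevant: ✗, unused: x — weakening required
unrestricted: ✓, typability at R is all that's needed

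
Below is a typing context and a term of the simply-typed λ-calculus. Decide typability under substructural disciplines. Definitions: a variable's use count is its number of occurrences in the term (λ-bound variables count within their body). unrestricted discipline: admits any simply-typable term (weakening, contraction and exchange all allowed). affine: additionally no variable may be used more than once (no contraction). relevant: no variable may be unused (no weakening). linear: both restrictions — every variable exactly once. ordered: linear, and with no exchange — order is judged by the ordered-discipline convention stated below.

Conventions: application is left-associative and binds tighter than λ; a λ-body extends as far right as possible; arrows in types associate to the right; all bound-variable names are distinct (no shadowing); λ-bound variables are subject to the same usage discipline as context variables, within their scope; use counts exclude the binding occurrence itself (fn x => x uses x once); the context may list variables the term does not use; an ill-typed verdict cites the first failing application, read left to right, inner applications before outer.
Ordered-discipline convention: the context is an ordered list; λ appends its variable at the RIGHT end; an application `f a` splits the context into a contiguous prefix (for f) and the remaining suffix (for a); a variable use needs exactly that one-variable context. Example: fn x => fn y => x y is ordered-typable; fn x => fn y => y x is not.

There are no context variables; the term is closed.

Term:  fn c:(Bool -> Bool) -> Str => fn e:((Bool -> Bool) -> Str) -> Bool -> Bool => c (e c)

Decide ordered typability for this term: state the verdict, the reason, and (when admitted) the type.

no — repeated use of c ×2
use counts: c (λ-bound): 2; e (λ-bound): 1
uses in reading order: c, e, c
typing: the term checks, with type ((Bool -> Bool) -> Str) -> (((Bool -> Bool) -> Str) -> Bool -> Bool) -> Str
summary: ordered ✗ · linear ✗ · affine ✗ · relevant ✓ · unrestricted ✓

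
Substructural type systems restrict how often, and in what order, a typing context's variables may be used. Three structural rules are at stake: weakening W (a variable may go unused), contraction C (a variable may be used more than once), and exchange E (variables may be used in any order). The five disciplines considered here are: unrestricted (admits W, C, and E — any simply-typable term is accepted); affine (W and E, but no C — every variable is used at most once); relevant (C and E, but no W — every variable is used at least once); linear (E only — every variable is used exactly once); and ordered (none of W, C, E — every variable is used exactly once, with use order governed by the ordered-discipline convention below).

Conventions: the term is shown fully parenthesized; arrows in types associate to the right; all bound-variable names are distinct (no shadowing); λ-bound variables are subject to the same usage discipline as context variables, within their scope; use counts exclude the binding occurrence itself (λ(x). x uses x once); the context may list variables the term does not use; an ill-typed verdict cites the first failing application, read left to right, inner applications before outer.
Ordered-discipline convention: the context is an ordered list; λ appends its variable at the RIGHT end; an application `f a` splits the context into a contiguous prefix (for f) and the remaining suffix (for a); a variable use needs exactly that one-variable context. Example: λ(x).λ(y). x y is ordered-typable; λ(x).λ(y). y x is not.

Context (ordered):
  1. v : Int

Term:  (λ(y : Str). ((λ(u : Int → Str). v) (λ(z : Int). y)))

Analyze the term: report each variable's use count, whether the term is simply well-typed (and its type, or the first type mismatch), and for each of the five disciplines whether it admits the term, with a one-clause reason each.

counts: v ×1, y (bound) ×1, u (bound) ×0, z (bound) ×0
use order (left to right): v, y
typing: ✓ — Str → Int
ordered: ✗ — u, z never used (weakening)
linear: ✗ — u, z never used (weakening)
affine: ✓ — at most one use each (v, y, u, z)
relevant: ✗ — u, z never used (weakening)
unrestricted: ✓ — simply typable at Str → Int; W, C, E all held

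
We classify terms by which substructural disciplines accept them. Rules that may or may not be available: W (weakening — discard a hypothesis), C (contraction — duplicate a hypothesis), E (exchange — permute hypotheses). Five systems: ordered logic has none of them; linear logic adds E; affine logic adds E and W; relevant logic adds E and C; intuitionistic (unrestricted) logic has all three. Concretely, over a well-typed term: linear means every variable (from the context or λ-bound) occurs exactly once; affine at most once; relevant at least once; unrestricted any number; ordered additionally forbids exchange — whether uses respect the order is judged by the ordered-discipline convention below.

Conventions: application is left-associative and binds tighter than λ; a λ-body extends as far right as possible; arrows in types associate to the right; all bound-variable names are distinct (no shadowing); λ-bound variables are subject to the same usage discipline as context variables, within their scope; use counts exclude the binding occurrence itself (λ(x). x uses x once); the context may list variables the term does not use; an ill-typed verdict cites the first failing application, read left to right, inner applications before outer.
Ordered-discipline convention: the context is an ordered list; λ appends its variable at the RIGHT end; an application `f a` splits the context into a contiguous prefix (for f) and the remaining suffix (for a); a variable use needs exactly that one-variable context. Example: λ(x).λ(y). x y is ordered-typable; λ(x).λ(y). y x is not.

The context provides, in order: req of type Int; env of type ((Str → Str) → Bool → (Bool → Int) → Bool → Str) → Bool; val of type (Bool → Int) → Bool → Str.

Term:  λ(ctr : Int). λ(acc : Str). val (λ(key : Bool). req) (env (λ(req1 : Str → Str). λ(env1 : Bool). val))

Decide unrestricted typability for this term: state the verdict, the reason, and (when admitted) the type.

yes — well-typed at Int → Str → Str; no restrictions here; term : Int → Str → Str
usage: req: 1; env: 1; val: 2; ctr (λ-bound): 0; acc (λ-bound): 0; key (λ-bound): 0; req1 (λ-bound): 0; env1 (λ-bound): 0
order of uses: val, req, env, val
typing: well-typed at Int → Str → Str
all disciplines: ordered ✗, linear ✗, affine ✗, relevant ✗, unrestricted ✓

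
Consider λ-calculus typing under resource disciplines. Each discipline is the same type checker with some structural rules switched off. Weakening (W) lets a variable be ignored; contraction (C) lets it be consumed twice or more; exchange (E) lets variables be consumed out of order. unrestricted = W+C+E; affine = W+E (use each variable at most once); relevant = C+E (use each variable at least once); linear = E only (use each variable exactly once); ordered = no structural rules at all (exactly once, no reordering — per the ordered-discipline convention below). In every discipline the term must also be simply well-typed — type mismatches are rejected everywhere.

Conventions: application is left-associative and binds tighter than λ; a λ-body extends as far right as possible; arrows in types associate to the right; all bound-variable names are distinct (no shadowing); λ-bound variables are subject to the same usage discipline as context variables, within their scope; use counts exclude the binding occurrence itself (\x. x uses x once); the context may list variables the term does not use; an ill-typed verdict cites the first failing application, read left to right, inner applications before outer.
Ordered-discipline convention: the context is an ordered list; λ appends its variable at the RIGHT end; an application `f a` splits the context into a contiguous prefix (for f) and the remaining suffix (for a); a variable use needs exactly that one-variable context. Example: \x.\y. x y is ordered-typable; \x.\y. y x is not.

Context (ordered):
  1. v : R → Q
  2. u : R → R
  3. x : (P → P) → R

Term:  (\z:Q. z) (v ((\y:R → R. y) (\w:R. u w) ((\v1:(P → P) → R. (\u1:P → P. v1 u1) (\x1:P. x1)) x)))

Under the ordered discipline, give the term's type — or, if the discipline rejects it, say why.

term : Q
usage: v: 1, u: 1, x: 1, z (λ-bound): 1, y (λ-bound): 1, w (λ-bound): 1, v1 (λ-bound): 1, u1 (λ-bound): 1, x1 (λ-bound): 1
order of uses: z, v, y, u, w, v1, u1, x1, x
typing: the term checks, with type Q
across the five disciplines: ordered ✓ | linear ✓ | affine ✓ | relevant ✓ | unrestricted ✓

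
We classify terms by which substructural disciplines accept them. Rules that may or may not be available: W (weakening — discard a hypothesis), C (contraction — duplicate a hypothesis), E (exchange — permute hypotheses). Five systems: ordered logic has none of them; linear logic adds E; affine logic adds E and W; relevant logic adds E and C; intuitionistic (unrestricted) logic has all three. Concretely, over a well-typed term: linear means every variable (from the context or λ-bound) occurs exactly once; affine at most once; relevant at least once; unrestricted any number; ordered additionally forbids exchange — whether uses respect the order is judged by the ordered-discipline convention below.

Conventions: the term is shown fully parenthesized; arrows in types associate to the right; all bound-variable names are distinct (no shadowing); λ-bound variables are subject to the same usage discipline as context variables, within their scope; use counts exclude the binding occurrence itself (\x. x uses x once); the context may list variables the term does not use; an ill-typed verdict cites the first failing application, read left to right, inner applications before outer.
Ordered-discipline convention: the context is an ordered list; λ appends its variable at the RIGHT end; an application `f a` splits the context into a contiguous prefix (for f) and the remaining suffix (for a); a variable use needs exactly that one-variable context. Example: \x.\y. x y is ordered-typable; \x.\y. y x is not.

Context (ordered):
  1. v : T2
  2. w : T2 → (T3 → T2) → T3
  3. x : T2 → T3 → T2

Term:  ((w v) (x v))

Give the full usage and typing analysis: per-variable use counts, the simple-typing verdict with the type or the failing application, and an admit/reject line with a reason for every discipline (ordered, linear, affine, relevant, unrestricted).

variable uses: v: 2, w: 1, x: 1
use order (left to right): w, v, x, v
typing: well-typed — term : T3
ordered ✗ (repeated use of v ×2)
linear ✗ (repeated use of v ×2)
affine ✗ (repeated use of v ×2)
relevant ✓ (every one of v, w, x appears)
unrestricted ✓ (typability at T3 is all that's needed)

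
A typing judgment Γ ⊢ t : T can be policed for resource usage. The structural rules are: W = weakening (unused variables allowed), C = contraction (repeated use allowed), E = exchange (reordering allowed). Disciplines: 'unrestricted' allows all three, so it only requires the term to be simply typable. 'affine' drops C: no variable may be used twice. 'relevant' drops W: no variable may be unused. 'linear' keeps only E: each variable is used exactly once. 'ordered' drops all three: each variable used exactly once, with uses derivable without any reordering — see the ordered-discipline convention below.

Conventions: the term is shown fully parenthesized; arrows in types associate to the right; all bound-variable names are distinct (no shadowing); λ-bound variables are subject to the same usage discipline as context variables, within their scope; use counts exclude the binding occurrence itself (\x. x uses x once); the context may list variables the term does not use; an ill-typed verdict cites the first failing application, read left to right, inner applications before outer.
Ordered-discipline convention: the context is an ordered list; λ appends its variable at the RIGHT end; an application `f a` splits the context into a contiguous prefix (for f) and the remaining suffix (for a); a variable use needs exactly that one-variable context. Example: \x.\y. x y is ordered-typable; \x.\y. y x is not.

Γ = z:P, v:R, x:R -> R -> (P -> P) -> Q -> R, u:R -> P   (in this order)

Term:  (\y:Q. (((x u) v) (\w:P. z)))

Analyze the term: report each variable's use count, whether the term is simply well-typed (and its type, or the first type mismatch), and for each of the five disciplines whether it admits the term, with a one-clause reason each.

usage: z ×1, v ×1, x ×1, u ×1, y (λ-bound) ×0, w (λ-bound) ×0
left-to-right use order: x, u, v, z
typing: ill-typed: an argument R -> P mismatches the expected R
ordered ✗ (the type mismatch rejects it)
linear ✗ (not simply typable)
affine ✗ (fails simple typing)
relevant ✗ (a type mismatch blocks all five)
unrestricted ✗ (the type mismatch rejects it)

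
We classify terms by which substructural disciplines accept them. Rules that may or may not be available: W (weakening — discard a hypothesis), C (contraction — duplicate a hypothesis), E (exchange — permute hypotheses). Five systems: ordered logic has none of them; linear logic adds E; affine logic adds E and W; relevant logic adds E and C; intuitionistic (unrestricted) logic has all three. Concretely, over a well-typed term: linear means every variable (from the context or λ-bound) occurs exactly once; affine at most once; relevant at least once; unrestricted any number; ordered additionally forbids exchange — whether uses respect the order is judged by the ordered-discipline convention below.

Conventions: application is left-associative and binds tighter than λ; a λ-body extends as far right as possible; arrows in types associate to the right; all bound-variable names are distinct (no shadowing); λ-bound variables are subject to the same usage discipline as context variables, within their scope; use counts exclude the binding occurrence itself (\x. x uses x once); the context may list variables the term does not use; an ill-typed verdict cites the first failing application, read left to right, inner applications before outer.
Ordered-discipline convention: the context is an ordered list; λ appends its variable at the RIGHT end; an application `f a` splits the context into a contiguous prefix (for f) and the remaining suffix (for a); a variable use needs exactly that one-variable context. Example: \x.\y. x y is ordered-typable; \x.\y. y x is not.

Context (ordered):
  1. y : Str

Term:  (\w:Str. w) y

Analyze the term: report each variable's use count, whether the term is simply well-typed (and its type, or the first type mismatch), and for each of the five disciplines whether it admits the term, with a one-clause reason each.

counts: y: 1, w (bound): 1
left-to-right use order: w, y
typing: ✓ — Str
ordered: ✓, y, w once each; derivable with no W/C/E
linear: ✓, each of y, w used exactly once
affine: ✓, at most one use each (y, w)
relevant: ✓, at least one use each (y, w)
unrestricted: ✓, type-checks (Str) and nothing is barred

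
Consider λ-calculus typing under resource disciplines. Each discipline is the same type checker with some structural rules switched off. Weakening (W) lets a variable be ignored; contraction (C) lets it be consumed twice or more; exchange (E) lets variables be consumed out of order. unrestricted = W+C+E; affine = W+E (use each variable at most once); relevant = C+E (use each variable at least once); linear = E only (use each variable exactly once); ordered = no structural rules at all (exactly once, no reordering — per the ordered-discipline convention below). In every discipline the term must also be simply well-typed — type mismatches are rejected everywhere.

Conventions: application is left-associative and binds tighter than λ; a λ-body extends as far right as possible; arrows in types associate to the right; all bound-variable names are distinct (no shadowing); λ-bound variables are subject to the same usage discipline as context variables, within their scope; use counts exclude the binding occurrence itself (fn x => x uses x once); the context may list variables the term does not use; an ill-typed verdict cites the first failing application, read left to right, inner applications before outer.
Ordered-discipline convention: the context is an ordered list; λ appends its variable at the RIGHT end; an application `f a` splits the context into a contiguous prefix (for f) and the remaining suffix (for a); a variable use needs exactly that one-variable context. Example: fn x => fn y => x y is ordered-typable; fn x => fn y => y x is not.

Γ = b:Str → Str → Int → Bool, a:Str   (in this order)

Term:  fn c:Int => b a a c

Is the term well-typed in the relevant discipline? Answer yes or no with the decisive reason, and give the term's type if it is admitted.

yes — b, a, c: all used, weakening unneeded; term : Int → Bool
usage: b: 1; a: 2; c [bound]: 1
use order (left to right): b, a, a, c
typing: well-typed — term : Int → Bool
all disciplines: ordered ✗, linear ✗, affine ✗, relevant ✓, unrestricted ✓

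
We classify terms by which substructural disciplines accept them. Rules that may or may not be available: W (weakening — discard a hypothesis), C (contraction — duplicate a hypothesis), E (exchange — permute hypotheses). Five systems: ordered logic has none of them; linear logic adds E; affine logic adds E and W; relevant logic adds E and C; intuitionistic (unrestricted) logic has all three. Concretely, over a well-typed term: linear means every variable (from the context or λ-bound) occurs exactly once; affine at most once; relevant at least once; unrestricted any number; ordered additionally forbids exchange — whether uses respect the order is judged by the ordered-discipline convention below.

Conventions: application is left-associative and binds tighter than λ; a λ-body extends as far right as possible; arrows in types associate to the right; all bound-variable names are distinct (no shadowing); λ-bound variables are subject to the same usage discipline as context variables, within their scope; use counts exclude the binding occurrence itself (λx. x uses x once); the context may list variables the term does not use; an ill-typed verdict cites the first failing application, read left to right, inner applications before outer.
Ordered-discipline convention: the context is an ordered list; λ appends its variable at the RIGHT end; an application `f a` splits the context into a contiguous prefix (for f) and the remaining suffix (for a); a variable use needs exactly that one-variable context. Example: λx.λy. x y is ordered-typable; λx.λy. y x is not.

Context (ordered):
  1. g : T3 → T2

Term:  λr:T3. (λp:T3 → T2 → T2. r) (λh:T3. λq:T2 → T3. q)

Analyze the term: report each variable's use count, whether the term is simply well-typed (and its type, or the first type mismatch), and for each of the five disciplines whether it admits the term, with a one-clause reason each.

usage: g=0, r [bound]=1, p [bound]=0, h [bound]=0, q [bound]=1
uses in reading order: r, q
typing: ill-typed: an argument T3 → (T2 → T3) → T2 → T3 mismatches the expected T3 → T2 → T2
ordered: ✗, a type mismatch blocks all five
linear: ✗, the type mismatch rejects it
affine: ✗, not simply typable
relevant: ✗, fails simple typing
unrestricted: ✗, a type mismatch blocks all five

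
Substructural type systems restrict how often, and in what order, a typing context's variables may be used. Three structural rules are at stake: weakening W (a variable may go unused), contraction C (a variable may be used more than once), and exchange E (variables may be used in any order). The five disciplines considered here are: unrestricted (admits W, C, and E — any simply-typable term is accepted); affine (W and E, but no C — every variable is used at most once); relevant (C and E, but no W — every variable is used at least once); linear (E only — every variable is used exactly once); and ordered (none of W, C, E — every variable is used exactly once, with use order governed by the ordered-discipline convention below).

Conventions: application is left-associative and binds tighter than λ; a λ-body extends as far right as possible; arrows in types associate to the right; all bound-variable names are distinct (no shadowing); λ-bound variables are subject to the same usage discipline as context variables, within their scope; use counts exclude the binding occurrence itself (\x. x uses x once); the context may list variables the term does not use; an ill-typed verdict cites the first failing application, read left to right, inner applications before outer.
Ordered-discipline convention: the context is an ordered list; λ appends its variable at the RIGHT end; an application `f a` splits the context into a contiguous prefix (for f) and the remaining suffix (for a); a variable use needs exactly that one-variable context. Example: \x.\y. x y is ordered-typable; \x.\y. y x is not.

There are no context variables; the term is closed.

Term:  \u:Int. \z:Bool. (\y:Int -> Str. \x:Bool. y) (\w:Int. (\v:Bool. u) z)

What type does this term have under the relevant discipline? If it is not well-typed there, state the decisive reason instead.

not well-typed under relevant — not simply typable
variable uses: u [bound]=1, z [bound]=1, y [bound]=1, x [bound]=0, w [bound]=0, v [bound]=0
order of uses: y, u, z
typing: ill-typed: an argument Int -> Int mismatches the expected Int -> Str
all disciplines: ordered ✗ | linear ✗ | affine ✗ | relevant ✗ | unrestricted ✗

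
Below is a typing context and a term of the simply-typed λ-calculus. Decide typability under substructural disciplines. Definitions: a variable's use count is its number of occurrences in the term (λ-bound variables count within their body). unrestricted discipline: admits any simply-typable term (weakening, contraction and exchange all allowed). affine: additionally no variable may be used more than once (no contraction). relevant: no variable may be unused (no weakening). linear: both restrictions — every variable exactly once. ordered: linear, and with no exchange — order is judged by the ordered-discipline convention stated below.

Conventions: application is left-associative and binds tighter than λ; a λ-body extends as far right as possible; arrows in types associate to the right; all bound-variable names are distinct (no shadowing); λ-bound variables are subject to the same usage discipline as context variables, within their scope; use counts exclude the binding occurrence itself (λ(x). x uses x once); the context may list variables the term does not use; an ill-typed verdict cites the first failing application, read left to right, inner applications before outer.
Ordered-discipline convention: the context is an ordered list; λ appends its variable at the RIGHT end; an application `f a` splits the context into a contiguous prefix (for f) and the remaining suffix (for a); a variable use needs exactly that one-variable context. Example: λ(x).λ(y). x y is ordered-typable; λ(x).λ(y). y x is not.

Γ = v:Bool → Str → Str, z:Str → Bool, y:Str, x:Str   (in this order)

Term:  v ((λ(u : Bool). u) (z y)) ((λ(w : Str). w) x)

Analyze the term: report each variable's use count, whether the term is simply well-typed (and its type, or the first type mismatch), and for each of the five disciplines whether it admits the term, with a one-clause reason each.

variable uses: v=1; z=1; y=1; x=1; u (λ-bound)=1; w (λ-bound)=1
use order (left to right): v, u, z, y, w, x
typing: ✓ — Str
ordered: ✓, single-use (v, z, y, x, u, w), ordered derivation ok
linear: ✓, exactly-once usage across v, z, y, x, u, w
affine: ✓, no duplicate uses among v, z, y, x, u, w
relevant: ✓, none of v, z, y, x, u, w goes unused
unrestricted: ✓, well-typed at Str; no restrictions here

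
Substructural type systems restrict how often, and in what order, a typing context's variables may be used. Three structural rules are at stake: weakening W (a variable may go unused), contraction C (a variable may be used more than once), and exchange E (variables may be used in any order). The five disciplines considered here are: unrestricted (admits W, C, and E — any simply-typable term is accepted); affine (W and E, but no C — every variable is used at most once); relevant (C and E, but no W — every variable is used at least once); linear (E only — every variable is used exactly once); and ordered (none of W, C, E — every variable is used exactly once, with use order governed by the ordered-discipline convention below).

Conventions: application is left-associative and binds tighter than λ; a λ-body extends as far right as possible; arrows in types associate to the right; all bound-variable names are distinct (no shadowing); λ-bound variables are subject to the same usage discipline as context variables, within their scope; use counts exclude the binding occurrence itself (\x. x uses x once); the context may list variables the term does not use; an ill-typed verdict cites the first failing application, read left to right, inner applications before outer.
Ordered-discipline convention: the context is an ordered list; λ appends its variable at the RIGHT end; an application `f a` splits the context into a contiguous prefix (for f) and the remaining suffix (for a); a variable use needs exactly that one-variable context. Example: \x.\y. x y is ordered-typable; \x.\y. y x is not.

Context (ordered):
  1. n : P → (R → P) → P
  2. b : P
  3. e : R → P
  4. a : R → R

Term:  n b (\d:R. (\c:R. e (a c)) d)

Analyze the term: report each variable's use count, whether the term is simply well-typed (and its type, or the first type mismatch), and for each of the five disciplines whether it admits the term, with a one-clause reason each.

counts: n: 1; b: 1; e: 1; a: 1; d (bound): 1; c (bound): 1
uses in reading order: n, b, e, a, c, d
typing: ✓ — P
ordered ✓ (n, b, e, a, d, c: once each, no exchange needed)
linear ✓ (n, b, e, a, d, c: one use apiece)
affine ✓ (no duplicate uses among n, b, e, a, d, c)
relevant ✓ (n, b, e, a, d, c: all used, weakening unneeded)
unrestricted ✓ (well-typed at P; no restrictions here)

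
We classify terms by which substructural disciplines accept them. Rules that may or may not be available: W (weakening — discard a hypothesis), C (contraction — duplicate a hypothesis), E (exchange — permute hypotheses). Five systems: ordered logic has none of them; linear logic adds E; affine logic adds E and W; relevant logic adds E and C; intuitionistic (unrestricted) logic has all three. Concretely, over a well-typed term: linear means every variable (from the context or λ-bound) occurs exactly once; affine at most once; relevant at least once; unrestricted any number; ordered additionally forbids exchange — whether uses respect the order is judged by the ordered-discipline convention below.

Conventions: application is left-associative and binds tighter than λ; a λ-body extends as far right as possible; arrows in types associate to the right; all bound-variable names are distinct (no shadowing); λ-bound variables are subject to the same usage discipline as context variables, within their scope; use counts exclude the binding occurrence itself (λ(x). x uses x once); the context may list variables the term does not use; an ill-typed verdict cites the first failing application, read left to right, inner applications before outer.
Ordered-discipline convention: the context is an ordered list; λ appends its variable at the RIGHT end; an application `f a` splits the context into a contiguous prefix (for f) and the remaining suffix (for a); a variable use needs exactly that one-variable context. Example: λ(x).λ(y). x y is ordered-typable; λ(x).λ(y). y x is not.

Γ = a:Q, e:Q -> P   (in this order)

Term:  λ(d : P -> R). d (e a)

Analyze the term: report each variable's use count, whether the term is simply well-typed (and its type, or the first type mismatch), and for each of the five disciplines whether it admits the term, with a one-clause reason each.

variable uses: a: 1, e: 1, d [bound]: 1
left-to-right use order: d, e, a
typing: the term checks, with type (P -> R) -> R
ordered: ✗, needs exchange: uses follow d, e, a
linear: ✓, each of a, e, d used exactly once
affine: ✓, a, e, d: no repeats, contraction unneeded
relevant: ✓, none of a, e, d goes unused
unrestricted: ✓, typability at (P -> R) -> R is all that's needed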